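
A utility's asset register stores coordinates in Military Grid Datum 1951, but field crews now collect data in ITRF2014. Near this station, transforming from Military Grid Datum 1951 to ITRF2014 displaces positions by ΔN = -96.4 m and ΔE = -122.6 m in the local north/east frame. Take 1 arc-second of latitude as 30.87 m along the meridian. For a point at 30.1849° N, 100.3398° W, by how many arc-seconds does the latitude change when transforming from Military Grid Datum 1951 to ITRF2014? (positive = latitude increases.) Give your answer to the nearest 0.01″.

1″ of latitude = 30.87 m, so Δφ = -96.4 / 30.87 = -3.123″.

Δφ = -3.12″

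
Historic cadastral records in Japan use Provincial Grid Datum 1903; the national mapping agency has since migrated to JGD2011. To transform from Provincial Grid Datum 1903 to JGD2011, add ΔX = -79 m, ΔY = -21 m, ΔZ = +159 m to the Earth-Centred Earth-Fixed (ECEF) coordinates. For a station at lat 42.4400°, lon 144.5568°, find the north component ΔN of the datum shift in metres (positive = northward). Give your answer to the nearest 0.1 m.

ΔN = 82.1 m

The local north axis is (−sin φ cos λ, −sin φ sin λ, cos φ), giving ΔN = -43.432 + 8.218 + 117.340 = 82.13 m.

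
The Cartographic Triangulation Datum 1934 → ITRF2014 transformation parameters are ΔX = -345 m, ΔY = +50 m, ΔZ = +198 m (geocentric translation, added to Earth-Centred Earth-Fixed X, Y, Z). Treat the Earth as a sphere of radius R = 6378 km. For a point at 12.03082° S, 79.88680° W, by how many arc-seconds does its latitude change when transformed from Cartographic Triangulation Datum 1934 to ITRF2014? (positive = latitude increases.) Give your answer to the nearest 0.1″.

Δφ = 5.5″

sin φ = -0.208438, cos φ = 0.978036, sin λ = -0.984463, cos λ = 0.175594.
North component: ΔN = −sin φ cos λ·ΔX − sin φ sin λ·ΔY + cos φ·ΔZ = −(-0.208438)(0.175594)(-345) − (-0.208438)(-0.984463)(50) + (0.978036)(198) = 170.76 m.
1° of latitude spans πR/180 = 111317 m, so Δφ = 170.76 / 111317 × 3600 = 5.523″.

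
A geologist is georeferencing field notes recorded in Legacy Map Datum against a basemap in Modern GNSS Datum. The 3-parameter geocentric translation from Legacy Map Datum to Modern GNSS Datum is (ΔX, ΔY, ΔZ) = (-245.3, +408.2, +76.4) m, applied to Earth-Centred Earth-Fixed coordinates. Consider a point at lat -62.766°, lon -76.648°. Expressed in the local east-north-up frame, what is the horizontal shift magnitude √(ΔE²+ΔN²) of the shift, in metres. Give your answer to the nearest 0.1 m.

At φ = -62.766°, λ = -76.648°: sin φ = -0.889145, cos φ = 0.457626, sin λ = -0.972970, cos λ = 0.230933.
ΔE = −sin λ·ΔX + cos λ·ΔY = −(-0.972970)·(-245.3) + (0.230933)·(408.2) = -144.40 m.
ΔN = −sin φ cos λ·ΔX − sin φ sin λ·ΔY + cos φ·ΔZ = −(-0.889145)(0.230933)(-245.3) − (-0.889145)(-0.972970)(408.2) + (0.457626)(76.4) = -368.54 m.
Horizontal magnitude = √(ΔE² + ΔN²) = √((-144.40)² + (-368.54)²) = 395.82 m.

395.8 m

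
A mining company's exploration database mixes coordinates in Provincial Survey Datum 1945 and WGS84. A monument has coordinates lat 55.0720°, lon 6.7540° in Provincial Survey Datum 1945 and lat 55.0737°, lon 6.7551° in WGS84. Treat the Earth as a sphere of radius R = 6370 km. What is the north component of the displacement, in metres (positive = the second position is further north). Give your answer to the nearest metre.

Δφ = 55.0737° − 55.0720° = +0.0017°; Δλ = 6.7551° − 6.7540° = +0.0011°.
1° along a meridian = πR/180 = 111177 m.
ΔN = Δφ × 111177 = 189.0 m; ΔE = Δλ × 111177 × cos(55.0720°) = +0.0011 × 111177 × 0.572547 = 70.0 m.

ΔN = 189 m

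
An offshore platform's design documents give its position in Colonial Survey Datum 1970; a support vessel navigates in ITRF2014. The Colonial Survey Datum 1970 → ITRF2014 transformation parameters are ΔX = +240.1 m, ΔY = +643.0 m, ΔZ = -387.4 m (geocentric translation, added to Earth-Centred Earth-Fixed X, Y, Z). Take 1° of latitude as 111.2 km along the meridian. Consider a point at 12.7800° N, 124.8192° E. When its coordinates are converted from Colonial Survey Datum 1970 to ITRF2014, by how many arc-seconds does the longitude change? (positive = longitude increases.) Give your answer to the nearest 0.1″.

Δλ = -18.7″

sin φ = 0.221208, cos φ = 0.975227, sin λ = 0.820958, cos λ = -0.570989.
East component: ΔE = −sin λ·ΔX + cos λ·ΔY = −(0.820958)(240.1) + (-0.570989)(643.0) = -564.26 m.
1° of latitude spans 111200 m; at latitude φ, 1° of longitude spans that × cos φ = 108445.2 m, so Δλ = -564.26 / 108445.2 × 3600 = -18.731″.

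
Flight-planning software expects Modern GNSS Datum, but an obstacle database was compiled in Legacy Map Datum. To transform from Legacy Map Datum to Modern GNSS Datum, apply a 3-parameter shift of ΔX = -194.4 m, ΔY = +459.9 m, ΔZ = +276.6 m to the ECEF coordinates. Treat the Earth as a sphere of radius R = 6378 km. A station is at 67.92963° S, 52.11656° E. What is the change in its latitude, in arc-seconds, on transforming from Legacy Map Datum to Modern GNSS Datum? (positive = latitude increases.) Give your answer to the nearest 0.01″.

sin φ = -0.926723, cos φ = 0.375745, sin λ = 0.789262, cos λ = 0.614057.
North component: ΔN = −sin φ cos λ·ΔX − sin φ sin λ·ΔY + cos φ·ΔZ = −(-0.926723)(0.614057)(-194.4) − (-0.926723)(0.789262)(459.9) + (0.375745)(276.6) = 329.69 m.
1° of latitude spans πR/180 = 111317 m, so Δφ = 329.69 / 111317 × 3600 = 10.662″.

Δφ = 10.66″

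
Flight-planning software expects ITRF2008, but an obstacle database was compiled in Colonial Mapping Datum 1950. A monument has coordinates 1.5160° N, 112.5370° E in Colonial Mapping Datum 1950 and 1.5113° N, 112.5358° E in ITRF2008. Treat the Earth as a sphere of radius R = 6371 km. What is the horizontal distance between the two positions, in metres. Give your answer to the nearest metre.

539 m

Δφ = 1.5113° − 1.5160° = -0.0047°; Δλ = 112.5358° − 112.5370° = -0.0012°.
1° along a meridian = πR/180 = 111195 m.
ΔN = Δφ × 111195 = -522.6 m; ΔE = Δλ × 111195 × cos(1.5160°) = -0.0012 × 111195 × 0.999650 = -133.4 m.
Distance = √(ΔE² + ΔN²) = √((-133.4)² + (-522.6)²) = 539.4 m.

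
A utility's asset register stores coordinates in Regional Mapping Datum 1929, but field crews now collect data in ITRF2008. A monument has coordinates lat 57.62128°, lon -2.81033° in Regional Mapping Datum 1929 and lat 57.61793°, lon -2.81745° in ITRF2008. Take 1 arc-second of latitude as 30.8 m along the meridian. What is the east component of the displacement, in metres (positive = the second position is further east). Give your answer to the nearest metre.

ΔE = -423 m

Δφ = 57.61793° − 57.62128° = -0.00335°; Δλ = -2.81745° − -2.81033° = -0.00712°.
1° of latitude = 3600 × 30.80 = 110880 m.
ΔN = Δφ × 110880 = -371.4 m; ΔE = Δλ × 110880 × cos(57.62128°) = -0.00712 × 110880 × 0.535513 = -422.8 m.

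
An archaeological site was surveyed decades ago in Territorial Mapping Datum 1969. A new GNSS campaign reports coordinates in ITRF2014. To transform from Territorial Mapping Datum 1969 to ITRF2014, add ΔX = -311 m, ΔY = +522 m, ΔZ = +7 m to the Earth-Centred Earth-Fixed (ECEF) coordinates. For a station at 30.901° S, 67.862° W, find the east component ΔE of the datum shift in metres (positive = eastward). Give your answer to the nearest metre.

ΔE = -91 m

The local east axis at (φ, λ) is (−sin λ, cos λ, 0), so ΔE = −sin(-67.862°)·(-311) + cos(-67.862°)·522 = -91.36 m.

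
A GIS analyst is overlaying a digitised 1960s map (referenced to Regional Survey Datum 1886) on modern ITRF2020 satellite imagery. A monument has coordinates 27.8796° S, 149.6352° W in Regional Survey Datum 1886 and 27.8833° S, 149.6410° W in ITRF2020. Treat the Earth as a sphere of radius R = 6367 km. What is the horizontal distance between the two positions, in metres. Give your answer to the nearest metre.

Δφ = -27.8833° − -27.8796° = -0.0037°; Δλ = -149.6410° − -149.6352° = -0.0058°.
1° along a meridian = πR/180 = 111125 m.
ΔN = Δφ × 111125 = -411.2 m; ΔE = Δλ × 111125 × cos(-27.8796°) = -0.0058 × 111125 × 0.883932 = -569.7 m.
Distance = √(ΔE² + ΔN²) = √((-569.7)² + (-411.2)²) = 702.6 m.

703 m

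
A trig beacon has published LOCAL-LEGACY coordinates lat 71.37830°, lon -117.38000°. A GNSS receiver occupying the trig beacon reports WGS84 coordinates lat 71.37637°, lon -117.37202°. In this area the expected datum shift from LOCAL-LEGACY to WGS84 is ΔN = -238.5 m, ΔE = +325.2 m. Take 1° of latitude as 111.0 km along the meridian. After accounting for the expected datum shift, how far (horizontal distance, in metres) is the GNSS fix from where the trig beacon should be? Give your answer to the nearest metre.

Observed coordinate differences: Δφ = -0.00193°, Δλ = +0.00798°.
Converting to metres (1° lat = 111000 m, cos φ = 0.319318): observed ΔN = -214.2 m, observed ΔE = 282.8 m.
Subtracting the expected shift leaves a residual of -214.2 − (-238.5) = 24.3 m north and 282.8 − (325.2) = -42.4 m east.
Residual distance = √(24.3² + (-42.4)²) = 48.8 m.

49 m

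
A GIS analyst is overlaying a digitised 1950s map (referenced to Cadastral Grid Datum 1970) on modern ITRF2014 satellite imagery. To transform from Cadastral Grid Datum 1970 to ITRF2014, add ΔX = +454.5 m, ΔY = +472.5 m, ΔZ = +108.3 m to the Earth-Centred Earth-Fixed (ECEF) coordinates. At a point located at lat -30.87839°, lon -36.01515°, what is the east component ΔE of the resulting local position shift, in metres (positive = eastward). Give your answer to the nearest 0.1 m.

The local east axis at (φ, λ) is (−sin λ, cos λ, 0), so ΔE = −sin(-36.01515°)·454.5 + cos(-36.01515°)·472.5 = 649.43 m.

ΔE = 649.4 m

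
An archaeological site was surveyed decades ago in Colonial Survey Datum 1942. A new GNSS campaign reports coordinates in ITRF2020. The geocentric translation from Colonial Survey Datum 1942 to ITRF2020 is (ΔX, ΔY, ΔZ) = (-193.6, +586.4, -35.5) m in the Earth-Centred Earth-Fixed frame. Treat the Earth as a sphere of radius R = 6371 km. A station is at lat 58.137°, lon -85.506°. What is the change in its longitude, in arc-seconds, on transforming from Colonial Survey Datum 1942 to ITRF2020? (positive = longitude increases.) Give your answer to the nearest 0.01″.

Δλ = -9.02″

sin φ = 0.849313, cos φ = 0.527890, sin λ = -0.996926, cos λ = 0.078355.
East component: ΔE = −sin λ·ΔX + cos λ·ΔY = −(-0.996926)(-193.6) + (0.078355)(586.4) = -147.06 m.
1° of latitude spans πR/180 = 111195 m; at latitude φ, 1° of longitude spans that × cos φ = 58698.7 m, so Δλ = -147.06 / 58698.7 × 3600 = -9.019″.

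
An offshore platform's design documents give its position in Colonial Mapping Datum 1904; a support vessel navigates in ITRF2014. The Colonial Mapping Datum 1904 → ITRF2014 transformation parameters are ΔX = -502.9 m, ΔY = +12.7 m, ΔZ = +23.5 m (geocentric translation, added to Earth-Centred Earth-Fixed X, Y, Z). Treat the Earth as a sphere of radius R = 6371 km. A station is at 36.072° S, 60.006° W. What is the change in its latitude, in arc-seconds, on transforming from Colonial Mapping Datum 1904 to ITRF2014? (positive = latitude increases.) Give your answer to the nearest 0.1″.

sin φ = -0.588801, cos φ = 0.808278, sin λ = -0.866078, cos λ = 0.499909.
North component: ΔN = −sin φ cos λ·ΔX − sin φ sin λ·ΔY + cos φ·ΔZ = −(-0.588801)(0.499909)(-502.9) − (-0.588801)(-0.866078)(12.7) + (0.808278)(23.5) = -135.51 m.
1° of latitude spans πR/180 = 111195 m, so Δφ = -135.51 / 111195 × 3600 = -4.387″.

Δφ = -4.4″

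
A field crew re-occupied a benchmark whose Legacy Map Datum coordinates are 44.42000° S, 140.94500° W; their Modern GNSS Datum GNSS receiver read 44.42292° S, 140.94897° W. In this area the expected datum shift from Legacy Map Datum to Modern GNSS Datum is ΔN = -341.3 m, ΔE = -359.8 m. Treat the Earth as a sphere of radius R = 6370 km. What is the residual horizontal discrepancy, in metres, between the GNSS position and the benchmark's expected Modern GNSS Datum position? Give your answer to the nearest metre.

48 m

Observed coordinate differences: Δφ = -0.00292°, Δλ = -0.00397°.
Converting to metres (1° lat = 111177 m, cos φ = 0.714228): observed ΔN = -324.6 m, observed ΔE = -315.2 m.
Subtracting the expected shift leaves a residual of -324.6 − (-341.3) = 16.7 m north and -315.2 − (-359.8) = 44.6 m east.
Residual distance = √(16.7² + 44.6²) = 47.6 m.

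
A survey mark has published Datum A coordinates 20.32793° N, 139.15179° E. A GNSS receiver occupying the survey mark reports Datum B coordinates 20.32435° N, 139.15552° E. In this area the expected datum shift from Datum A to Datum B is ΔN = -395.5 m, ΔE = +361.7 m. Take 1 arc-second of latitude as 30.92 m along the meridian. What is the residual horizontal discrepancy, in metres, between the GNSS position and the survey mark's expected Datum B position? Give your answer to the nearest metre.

Observed coordinate differences: Δφ = -0.00358°, Δλ = +0.00373°.
Converting to metres (1° lat = 111312 m, cos φ = 0.937720): observed ΔN = -398.5 m, observed ΔE = 389.3 m.
Subtracting the expected shift leaves a residual of -398.5 − (-395.5) = -3.0 m north and 389.3 − (361.7) = 27.6 m east.
Residual distance = √((-3.0)² + 27.6²) = 27.8 m.

28 m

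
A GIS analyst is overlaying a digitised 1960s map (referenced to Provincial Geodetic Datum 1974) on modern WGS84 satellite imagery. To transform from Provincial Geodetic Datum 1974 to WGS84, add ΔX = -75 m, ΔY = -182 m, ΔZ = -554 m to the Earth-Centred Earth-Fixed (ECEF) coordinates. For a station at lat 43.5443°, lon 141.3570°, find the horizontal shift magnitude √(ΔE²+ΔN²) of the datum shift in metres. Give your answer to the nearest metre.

410 m

At φ = 43.5443°, λ = 141.3570°: sin φ = 0.688915, cos φ = 0.724842, sin λ = 0.624466, cos λ = -0.781052.
ΔE = −sin λ·ΔX + cos λ·ΔY = −(0.624466)·(-75) + (-0.781052)·(-182) = 188.99 m.
ΔN = −sin φ cos λ·ΔX − sin φ sin λ·ΔY + cos φ·ΔZ = −(0.688915)(-0.781052)(-75) − (0.688915)(0.624466)(-182) + (0.724842)(-554) = -363.62 m.
Horizontal magnitude = √(ΔE² + ΔN²) = √(188.99² + (-363.62)²) = 409.80 m.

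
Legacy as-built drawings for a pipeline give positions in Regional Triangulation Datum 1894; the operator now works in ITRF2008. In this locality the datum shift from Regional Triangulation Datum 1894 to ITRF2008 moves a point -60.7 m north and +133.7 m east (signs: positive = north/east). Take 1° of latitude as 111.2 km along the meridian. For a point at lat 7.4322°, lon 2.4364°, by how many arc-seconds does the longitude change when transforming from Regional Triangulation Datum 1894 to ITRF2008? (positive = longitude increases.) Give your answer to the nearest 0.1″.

Δλ = 4.4″

At latitude 7.4322°, cos φ = 0.991599.
1° of longitude at this latitude = 111.2 × cos φ = 110.27 km, so Δλ = 133.7 / 110265.8 = 0.0012125° = 4.365″.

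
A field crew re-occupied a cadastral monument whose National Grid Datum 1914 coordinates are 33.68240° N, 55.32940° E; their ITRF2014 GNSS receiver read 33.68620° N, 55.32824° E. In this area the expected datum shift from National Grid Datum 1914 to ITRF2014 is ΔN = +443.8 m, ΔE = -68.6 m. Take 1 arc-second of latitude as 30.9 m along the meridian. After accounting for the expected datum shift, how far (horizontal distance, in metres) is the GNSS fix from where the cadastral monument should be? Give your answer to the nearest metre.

44 m

Observed coordinate differences: Δφ = +0.00380°, Δλ = -0.00116°.
Converting to metres (1° lat = 111240 m, cos φ = 0.832125): observed ΔN = 422.7 m, observed ΔE = -107.4 m.
Subtracting the expected shift leaves a residual of 422.7 − (443.8) = -21.1 m north and -107.4 − (-68.6) = -38.8 m east.
Residual distance = √((-21.1)² + (-38.8)²) = 44.1 m.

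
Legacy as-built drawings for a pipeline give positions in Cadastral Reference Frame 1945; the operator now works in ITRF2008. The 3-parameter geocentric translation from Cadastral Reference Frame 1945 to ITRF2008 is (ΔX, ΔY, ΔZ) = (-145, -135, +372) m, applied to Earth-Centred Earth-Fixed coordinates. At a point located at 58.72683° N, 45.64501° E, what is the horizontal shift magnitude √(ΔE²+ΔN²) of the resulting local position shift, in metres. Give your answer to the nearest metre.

The local east axis at (φ, λ) is (−sin λ, cos λ, 0), so ΔE = −sin(45.64501°)·(-145) + cos(45.64501°)·(-135) = 9.30 m.
The local north axis is (−sin φ cos λ, −sin φ sin λ, cos φ), giving ΔN = 86.641 + 82.503 + 193.112 = 362.26 m.
Horizontal magnitude = √(ΔE² + ΔN²) = √(9.30² + 362.26²) = 362.38 m.

362 m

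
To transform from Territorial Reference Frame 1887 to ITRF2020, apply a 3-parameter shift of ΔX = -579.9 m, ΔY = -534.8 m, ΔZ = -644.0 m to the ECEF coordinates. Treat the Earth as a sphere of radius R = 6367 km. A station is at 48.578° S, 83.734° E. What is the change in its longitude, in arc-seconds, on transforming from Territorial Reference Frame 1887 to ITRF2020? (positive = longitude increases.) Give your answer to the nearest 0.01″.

Δλ = 25.37″

sin φ = -0.749857, cos φ = 0.661600, sin λ = 0.994026, cos λ = 0.109144.
East component: ΔE = −sin λ·ΔX + cos λ·ΔY = −(0.994026)(-579.9) + (0.109144)(-534.8) = 518.07 m.
1° of latitude spans πR/180 = 111125 m; at latitude φ, 1° of longitude spans that × cos φ = 73520.4 m, so Δλ = 518.07 / 73520.4 × 3600 = 25.368″.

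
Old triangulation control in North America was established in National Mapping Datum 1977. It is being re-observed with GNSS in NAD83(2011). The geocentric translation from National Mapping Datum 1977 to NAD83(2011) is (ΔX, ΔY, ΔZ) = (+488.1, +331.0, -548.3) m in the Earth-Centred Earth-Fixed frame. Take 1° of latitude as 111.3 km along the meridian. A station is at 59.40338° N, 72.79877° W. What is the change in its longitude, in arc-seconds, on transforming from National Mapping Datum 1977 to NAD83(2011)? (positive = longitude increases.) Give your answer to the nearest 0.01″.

sin φ = 0.860772, cos φ = 0.508991, sin λ = -0.955272, cos λ = 0.295729.
East component: ΔE = −sin λ·ΔX + cos λ·ΔY = −(-0.955272)(488.1) + (0.295729)(331.0) = 564.15 m.
1° of latitude spans 111300 m; at latitude φ, 1° of longitude spans that × cos φ = 56650.7 m, so Δλ = 564.15 / 56650.7 × 3600 = 35.851″.

Δλ = 35.85″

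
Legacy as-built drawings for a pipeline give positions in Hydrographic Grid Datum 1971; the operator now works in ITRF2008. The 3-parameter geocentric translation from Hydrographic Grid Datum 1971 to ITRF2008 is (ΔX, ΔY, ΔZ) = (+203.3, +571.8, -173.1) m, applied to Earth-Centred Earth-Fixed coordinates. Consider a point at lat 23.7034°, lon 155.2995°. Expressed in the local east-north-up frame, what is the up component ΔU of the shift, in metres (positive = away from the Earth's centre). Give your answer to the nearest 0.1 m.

ΔU = -19.9 m

At φ = 23.7034°, λ = 155.2995°: sin φ = 0.402002, cos φ = 0.915639, sin λ = 0.417875, cos λ = -0.908505.
ΔU = cos φ cos λ·ΔX + cos φ sin λ·ΔY + sin φ·ΔZ = (0.915639)(-0.908505)(203.3) + (0.915639)(0.417875)(571.8) + (0.402002)(-173.1) = -19.92 m.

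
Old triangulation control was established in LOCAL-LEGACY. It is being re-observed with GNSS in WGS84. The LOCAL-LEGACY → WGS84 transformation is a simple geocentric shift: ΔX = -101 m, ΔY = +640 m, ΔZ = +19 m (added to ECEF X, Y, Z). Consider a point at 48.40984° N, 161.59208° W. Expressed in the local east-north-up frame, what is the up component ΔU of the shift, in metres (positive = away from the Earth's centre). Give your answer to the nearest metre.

The local up (radial) axis is (cos φ cos λ, cos φ sin λ, sin φ), giving ΔU = 63.613 − 134.153 + 14.210 = -56.33 m.

ΔU = -56 m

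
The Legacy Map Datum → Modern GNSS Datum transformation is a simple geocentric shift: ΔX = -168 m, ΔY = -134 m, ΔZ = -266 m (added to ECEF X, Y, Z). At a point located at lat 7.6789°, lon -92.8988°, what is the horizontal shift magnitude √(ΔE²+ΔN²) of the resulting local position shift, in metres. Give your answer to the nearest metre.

The local east axis at (φ, λ) is (−sin λ, cos λ, 0), so ΔE = −sin(-92.8988°)·(-168) + cos(-92.8988°)·(-134) = -161.01 m.
The local north axis is (−sin φ cos λ, −sin φ sin λ, cos φ), giving ΔN = -1.135 − 17.882 − 263.615 = -282.63 m.
Horizontal magnitude = √(ΔE² + ΔN²) = √((-161.01)² + (-282.63)²) = 325.28 m.

325 m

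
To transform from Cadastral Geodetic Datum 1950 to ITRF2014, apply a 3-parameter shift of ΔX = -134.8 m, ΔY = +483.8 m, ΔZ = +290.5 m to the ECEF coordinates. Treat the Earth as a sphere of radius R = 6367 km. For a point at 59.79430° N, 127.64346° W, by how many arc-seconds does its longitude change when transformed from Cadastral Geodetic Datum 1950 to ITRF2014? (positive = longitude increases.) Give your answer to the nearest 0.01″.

Δλ = -25.90″

sin φ = 0.864225, cos φ = 0.503106, sin λ = -0.791827, cos λ = -0.610746.
East component: ΔE = −sin λ·ΔX + cos λ·ΔY = −(-0.791827)(-134.8) + (-0.610746)(483.8) = -402.22 m.
1° of latitude spans πR/180 = 111125 m; at latitude φ, 1° of longitude spans that × cos φ = 55907.7 m, so Δλ = -402.22 / 55907.7 × 3600 = -25.900″.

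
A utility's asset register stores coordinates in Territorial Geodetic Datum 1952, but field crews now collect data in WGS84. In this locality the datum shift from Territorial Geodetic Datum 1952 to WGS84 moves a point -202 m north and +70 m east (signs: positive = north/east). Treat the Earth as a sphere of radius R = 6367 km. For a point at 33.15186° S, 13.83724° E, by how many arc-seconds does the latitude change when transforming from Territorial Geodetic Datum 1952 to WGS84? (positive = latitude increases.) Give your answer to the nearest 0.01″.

Δφ = -6.54″

On a sphere of radius R, 1 rad of latitude = R, so Δφ = ΔN / R = -202.0 / 6367000 = -3.1726e-05 rad = -6.544″.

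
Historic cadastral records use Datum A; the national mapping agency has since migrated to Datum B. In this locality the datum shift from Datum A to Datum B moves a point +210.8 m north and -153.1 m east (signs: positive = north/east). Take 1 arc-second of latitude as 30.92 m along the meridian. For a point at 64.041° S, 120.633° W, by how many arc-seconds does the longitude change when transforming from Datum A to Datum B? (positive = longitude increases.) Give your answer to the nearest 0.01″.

At latitude -64.041°, cos φ = 0.437728.
1″ of longitude at this latitude = 30.92 × cos φ = 13.5345 m, so Δλ = -153.1 / 13.5345 = -11.312″.

Δλ = -11.31″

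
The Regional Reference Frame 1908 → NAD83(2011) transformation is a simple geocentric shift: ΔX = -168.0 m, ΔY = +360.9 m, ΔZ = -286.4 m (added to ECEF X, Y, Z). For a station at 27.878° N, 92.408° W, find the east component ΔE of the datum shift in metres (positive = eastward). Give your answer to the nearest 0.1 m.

ΔE = -183.0 m

The local east axis at (φ, λ) is (−sin λ, cos λ, 0), so ΔE = −sin(-92.408°)·(-168.0) + cos(-92.408°)·360.9 = -183.01 m.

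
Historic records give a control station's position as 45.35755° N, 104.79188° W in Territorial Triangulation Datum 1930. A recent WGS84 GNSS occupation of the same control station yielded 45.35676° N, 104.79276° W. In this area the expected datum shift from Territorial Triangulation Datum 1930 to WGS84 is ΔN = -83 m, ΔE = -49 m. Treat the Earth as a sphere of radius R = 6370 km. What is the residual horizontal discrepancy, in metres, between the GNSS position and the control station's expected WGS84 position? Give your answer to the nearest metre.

Observed coordinate differences: Δφ = -0.00079°, Δλ = -0.00088°.
Converting to metres (1° lat = 111177 m, cos φ = 0.702680): observed ΔN = -87.8 m, observed ΔE = -68.7 m.
Subtracting the expected shift leaves a residual of -87.8 − (-83) = -4.8 m north and -68.7 − (-49) = -19.7 m east.
Residual distance = √((-4.8)² + (-19.7)²) = 20.3 m.

20 m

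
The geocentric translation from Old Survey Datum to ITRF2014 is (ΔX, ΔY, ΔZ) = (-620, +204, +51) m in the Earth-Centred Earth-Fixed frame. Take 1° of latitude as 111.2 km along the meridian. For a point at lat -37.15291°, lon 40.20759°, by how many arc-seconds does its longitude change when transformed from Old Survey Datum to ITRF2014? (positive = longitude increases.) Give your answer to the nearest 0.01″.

Δλ = 22.59″

sin φ = -0.603944, cos φ = 0.797027, sin λ = 0.645559, cos λ = 0.763711.
East component: ΔE = −sin λ·ΔX + cos λ·ΔY = −(0.645559)(-620) + (0.763711)(204) = 556.04 m.
1° of latitude spans 111200 m; at latitude φ, 1° of longitude spans that × cos φ = 88629.4 m, so Δλ = 556.04 / 88629.4 × 3600 = 22.586″.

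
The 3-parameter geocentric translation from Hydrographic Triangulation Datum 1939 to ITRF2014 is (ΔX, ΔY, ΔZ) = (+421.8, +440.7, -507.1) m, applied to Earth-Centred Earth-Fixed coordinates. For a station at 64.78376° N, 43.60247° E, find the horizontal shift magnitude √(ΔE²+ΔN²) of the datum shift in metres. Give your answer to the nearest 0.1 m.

At φ = 64.78376°, λ = 43.60247°: sin φ = 0.904706, cos φ = 0.426036, sin λ = 0.689651, cos λ = 0.724142.
ΔE = −sin λ·ΔX + cos λ·ΔY = −(0.689651)·(421.8) + (0.724142)·(440.7) = 28.23 m.
ΔN = −sin φ cos λ·ΔX − sin φ sin λ·ΔY + cos φ·ΔZ = −(0.904706)(0.724142)(421.8) − (0.904706)(0.689651)(440.7) + (0.426036)(-507.1) = -767.35 m.
Horizontal magnitude = √(ΔE² + ΔN²) = √(28.23² + (-767.35)²) = 767.86 m.

767.9 m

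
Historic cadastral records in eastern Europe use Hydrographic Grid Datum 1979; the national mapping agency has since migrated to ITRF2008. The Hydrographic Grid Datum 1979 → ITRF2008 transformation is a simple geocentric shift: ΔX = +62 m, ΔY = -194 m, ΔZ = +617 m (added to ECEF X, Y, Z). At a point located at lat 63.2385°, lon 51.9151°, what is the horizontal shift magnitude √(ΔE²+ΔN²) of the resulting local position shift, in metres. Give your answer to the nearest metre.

416 m

The local east axis at (φ, λ) is (−sin λ, cos λ, 0), so ΔE = −sin(51.9151°)·62 + cos(51.9151°)·(-194) = -168.46 m.
The local north axis is (−sin φ cos λ, −sin φ sin λ, cos φ), giving ΔN = -34.147 + 136.341 + 277.821 = 380.02 m.
Horizontal magnitude = √(ΔE² + ΔN²) = √((-168.46)² + 380.02²) = 415.68 m.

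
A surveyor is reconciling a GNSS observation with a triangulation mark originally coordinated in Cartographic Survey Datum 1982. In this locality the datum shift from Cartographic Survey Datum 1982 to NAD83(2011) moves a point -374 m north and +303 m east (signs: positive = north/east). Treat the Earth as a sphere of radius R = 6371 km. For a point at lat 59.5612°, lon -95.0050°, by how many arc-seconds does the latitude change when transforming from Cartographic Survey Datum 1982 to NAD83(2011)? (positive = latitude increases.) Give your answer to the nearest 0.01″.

On a sphere of radius R, 1 rad of latitude = R, so Δφ = ΔN / R = -374.0 / 6371000 = -5.8704e-05 rad = -12.108″.

Δφ = -12.11″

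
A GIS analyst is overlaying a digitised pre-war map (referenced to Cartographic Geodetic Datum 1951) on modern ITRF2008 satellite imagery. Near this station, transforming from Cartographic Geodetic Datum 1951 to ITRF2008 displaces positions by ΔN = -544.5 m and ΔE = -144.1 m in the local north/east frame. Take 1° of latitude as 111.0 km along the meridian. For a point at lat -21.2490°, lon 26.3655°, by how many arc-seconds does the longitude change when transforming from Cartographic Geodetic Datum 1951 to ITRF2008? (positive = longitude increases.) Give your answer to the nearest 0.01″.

At latitude -21.2490°, cos φ = 0.932014.
1° of longitude at this latitude = 111.0 × cos φ = 103.45 km, so Δλ = -144.1 / 103453.6 = -0.0013929° = -5.014″.

Δλ = -5.01″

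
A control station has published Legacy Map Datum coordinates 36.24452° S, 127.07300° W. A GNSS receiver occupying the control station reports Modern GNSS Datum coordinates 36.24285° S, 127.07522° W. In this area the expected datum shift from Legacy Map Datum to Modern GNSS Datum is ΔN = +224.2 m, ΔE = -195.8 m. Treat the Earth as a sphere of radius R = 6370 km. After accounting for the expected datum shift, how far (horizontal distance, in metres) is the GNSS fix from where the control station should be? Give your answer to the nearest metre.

Observed coordinate differences: Δφ = +0.00167°, Δλ = -0.00222°.
Converting to metres (1° lat = 111177 m, cos φ = 0.806501): observed ΔN = 185.7 m, observed ΔE = -199.1 m.
Subtracting the expected shift leaves a residual of 185.7 − (224.2) = -38.5 m north and -199.1 − (-195.8) = -3.3 m east.
Residual distance = √((-38.5)² + (-3.3)²) = 38.7 m.

39 m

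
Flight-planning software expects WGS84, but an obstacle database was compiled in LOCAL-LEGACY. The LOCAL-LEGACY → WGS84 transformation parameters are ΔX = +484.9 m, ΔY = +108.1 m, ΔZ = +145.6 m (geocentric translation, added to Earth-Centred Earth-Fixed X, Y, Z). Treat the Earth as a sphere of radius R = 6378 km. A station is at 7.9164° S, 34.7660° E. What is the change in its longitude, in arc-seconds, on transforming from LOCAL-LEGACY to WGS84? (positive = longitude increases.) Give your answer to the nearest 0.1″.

Δλ = -6.1″

sin φ = -0.137728, cos φ = 0.990470, sin λ = 0.570226, cos λ = 0.821488.
East component: ΔE = −sin λ·ΔX + cos λ·ΔY = −(0.570226)(484.9) + (0.821488)(108.1) = -187.70 m.
1° of latitude spans πR/180 = 111317 m; at latitude φ, 1° of longitude spans that × cos φ = 110256.3 m, so Δλ = -187.70 / 110256.3 × 3600 = -6.129″.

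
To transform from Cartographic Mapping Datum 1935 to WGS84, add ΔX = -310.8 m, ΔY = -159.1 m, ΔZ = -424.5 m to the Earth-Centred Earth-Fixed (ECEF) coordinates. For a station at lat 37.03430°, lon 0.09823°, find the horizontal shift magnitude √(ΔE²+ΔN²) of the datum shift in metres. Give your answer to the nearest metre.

The local east axis at (φ, λ) is (−sin λ, cos λ, 0), so ΔE = −sin(0.09823°)·(-310.8) + cos(0.09823°)·(-159.1) = -158.57 m.
The local north axis is (−sin φ cos λ, −sin φ sin λ, cos φ), giving ΔN = 187.192 + 0.164 − 338.868 = -151.51 m.
Horizontal magnitude = √(ΔE² + ΔN²) = √((-158.57)² + (-151.51)²) = 219.32 m.

219 m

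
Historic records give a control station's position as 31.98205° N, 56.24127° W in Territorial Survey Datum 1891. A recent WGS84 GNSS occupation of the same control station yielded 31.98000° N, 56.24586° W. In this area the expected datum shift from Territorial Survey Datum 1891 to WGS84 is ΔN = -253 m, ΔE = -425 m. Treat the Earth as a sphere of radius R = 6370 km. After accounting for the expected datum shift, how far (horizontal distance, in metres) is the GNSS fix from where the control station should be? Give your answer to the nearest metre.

26 m

Observed coordinate differences: Δφ = -0.00205°, Δλ = -0.00459°.
Converting to metres (1° lat = 111177 m, cos φ = 0.848214): observed ΔN = -227.9 m, observed ΔE = -432.8 m.
Subtracting the expected shift leaves a residual of -227.9 − (-253) = 25.1 m north and -432.8 − (-425) = -7.8 m east.
Residual distance = √(25.1² + (-7.8)²) = 26.3 m.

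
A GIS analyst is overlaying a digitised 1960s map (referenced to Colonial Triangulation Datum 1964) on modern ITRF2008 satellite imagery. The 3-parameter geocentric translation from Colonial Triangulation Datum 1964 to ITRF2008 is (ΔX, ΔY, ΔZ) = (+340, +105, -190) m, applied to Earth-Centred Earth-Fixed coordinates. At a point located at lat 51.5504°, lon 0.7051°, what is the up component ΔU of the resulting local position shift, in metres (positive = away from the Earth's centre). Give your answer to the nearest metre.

ΔU = 63 m

At φ = 51.5504°, λ = 0.7051°: sin φ = 0.783155, cos φ = 0.621826, sin λ = 0.012306, cos λ = 0.999924.
ΔU = cos φ cos λ·ΔX + cos φ sin λ·ΔY + sin φ·ΔZ = (0.621826)(0.999924)(340) + (0.621826)(0.012306)(105) + (0.783155)(-190) = 63.41 m.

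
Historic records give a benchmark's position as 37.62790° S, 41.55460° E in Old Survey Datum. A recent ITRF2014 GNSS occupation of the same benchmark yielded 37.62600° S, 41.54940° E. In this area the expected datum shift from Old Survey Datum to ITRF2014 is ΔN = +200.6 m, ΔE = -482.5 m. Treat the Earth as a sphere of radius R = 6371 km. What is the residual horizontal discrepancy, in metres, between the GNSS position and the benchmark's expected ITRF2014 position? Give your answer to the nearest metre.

Observed coordinate differences: Δφ = +0.00190°, Δλ = -0.00520°.
Converting to metres (1° lat = 111195 m, cos φ = 0.791992): observed ΔN = 211.3 m, observed ΔE = -457.9 m.
Subtracting the expected shift leaves a residual of 211.3 − (200.6) = 10.7 m north and -457.9 − (-482.5) = 24.6 m east.
Residual distance = √(10.7² + 24.6²) = 26.8 m.

27 m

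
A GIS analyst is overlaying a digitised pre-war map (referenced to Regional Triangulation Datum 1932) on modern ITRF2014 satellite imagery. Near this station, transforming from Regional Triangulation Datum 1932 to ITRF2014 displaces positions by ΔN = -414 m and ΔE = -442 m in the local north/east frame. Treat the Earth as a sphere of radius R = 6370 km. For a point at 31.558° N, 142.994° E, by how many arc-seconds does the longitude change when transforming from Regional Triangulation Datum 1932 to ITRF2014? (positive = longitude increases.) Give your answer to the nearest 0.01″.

Δλ = -16.80″

At latitude 31.558°, cos φ = 0.852111.
One radian of longitude at latitude φ spans R cos φ, so Δλ = ΔE / (R cos φ) = -442.0 / (6370000 × 0.852111) = -8.1430e-05 rad = -16.796″.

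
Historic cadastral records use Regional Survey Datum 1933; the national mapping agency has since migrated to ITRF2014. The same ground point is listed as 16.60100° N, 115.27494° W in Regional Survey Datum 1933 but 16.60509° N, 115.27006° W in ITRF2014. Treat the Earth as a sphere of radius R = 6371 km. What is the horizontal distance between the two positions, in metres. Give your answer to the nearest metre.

691 m

Δφ = 16.60509° − 16.60100° = +0.00409°; Δλ = -115.27006° − -115.27494° = +0.00488°.
1° along a meridian = πR/180 = 111195 m.
ΔN = Δφ × 111195 = 454.8 m; ΔE = Δλ × 111195 × cos(16.60100°) = +0.00488 × 111195 × 0.958318 = 520.0 m.
Distance = √(ΔE² + ΔN²) = √(520.0² + 454.8²) = 690.8 m.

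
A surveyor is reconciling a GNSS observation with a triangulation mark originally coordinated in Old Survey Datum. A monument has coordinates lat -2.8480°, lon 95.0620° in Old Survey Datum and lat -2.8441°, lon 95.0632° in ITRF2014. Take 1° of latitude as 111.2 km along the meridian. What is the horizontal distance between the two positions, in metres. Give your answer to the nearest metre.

Δφ = -2.8441° − -2.8480° = +0.0039°; Δλ = 95.0632° − 95.0620° = +0.0012°.
ΔN = Δφ × 111200 = 433.7 m; ΔE = Δλ × 111200 × cos(-2.8480°) = +0.0012 × 111200 × 0.998765 = 133.3 m.
Distance = √(ΔE² + ΔN²) = √(133.3² + 433.7²) = 453.7 m.

454 m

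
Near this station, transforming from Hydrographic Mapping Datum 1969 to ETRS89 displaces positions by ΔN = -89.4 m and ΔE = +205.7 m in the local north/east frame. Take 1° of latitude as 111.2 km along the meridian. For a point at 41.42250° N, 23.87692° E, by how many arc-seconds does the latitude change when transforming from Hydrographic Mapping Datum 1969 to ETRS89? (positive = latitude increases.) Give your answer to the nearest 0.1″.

1° of latitude = 111.2 km, so Δφ = -89.4 / 111200 = -0.0008040° = -2.894″.

Δφ = -2.9″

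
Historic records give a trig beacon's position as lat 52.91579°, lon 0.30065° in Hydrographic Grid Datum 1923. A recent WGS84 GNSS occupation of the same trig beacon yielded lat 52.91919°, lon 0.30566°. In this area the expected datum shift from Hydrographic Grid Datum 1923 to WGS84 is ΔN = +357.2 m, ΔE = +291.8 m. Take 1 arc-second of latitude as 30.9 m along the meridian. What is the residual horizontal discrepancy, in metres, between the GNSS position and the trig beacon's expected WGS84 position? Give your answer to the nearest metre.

Observed coordinate differences: Δφ = +0.00340°, Δλ = +0.00501°.
Converting to metres (1° lat = 111240 m, cos φ = 0.602988): observed ΔN = 378.2 m, observed ΔE = 336.1 m.
Subtracting the expected shift leaves a residual of 378.2 − (357.2) = 21.0 m north and 336.1 − (291.8) = 44.3 m east.
Residual distance = √(21.0² + 44.3²) = 49.0 m.

49 m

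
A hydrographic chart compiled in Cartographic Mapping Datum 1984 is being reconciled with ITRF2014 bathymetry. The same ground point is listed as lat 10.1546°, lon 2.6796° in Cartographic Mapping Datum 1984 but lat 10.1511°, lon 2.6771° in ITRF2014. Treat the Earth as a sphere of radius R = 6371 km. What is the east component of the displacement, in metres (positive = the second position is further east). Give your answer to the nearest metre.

Δφ = 10.1511° − 10.1546° = -0.0035°; Δλ = 2.6771° − 2.6796° = -0.0025°.
1° along a meridian = πR/180 = 111195 m.
ΔN = Δφ × 111195 = -389.2 m; ΔE = Δλ × 111195 × cos(10.1546°) = -0.0025 × 111195 × 0.984336 = -273.6 m.

ΔE = -274 m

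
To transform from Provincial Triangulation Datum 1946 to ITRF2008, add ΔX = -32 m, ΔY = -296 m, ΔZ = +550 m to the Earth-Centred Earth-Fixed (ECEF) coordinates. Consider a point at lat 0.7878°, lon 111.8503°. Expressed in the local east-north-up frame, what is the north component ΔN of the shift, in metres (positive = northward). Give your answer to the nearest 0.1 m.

ΔN = 553.6 m

The local north axis is (−sin φ cos λ, −sin φ sin λ, cos φ), giving ΔN = -0.164 + 3.777 + 549.948 = 553.56 m.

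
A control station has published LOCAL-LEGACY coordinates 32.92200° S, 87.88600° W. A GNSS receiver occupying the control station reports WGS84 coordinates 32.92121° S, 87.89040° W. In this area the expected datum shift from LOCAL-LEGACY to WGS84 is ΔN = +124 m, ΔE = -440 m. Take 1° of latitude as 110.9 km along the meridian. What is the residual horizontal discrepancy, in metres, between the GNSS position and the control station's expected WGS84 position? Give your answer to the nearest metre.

47 m

Observed coordinate differences: Δφ = +0.00079°, Δλ = -0.00440°.
Converting to metres (1° lat = 110900 m, cos φ = 0.839411): observed ΔN = 87.6 m, observed ΔE = -409.6 m.
Subtracting the expected shift leaves a residual of 87.6 − (124) = -36.4 m north and -409.6 − (-440) = 30.4 m east.
Residual distance = √((-36.4)² + 30.4²) = 47.4 m.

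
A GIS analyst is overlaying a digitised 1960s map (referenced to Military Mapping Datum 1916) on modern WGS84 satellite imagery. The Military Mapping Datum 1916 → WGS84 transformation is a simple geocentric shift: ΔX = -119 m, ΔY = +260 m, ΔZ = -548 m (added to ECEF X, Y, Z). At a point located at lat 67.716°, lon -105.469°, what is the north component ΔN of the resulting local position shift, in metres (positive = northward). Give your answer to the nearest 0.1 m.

ΔN = -5.3 m

At φ = 67.716°, λ = -105.469°: sin φ = 0.925316, cos φ = 0.379198, sin λ = -0.963775, cos λ = -0.266717.
ΔN = −sin φ cos λ·ΔX − sin φ sin λ·ΔY + cos φ·ΔZ = −(0.925316)(-0.266717)(-119) − (0.925316)(-0.963775)(260) + (0.379198)(-548) = -5.30 m.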